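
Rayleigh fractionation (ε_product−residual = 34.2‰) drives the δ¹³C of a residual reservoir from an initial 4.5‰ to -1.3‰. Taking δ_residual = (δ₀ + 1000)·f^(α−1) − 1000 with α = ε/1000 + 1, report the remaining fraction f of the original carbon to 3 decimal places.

α − 1 = ε/1000 = 0.0342
(δ_res + 1000)/(δ₀ + 1000) = (-1.3 + 1000)/(4.5 + 1000) = 998.7/1004.5 = 0.994226
f = 0.994226^(1/0.0342) = exp(ln(0.994226)/0.0342) = exp(-0.00579/0.0342)
f = exp(-0.1693) = 0.8442

0.844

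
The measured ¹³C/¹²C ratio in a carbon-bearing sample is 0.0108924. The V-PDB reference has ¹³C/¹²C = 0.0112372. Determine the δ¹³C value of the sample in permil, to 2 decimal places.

δ¹³C = (R_sample / R_standard − 1) × 1000
R_sample / R_standard = 0.0108924 / 0.0112372 = 0.969316
δ¹³C = (0.969316 − 1) × 1000 = -30.684 permil

-30.68 permil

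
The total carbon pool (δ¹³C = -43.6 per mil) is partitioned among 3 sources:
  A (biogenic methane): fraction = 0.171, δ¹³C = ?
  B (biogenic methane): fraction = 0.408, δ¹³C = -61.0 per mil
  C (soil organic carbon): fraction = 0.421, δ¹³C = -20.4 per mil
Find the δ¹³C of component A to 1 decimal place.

-59.2 per mil

Isotope mass balance: δ_bulk = Σ fᵢ·δᵢ.
-43.6 = 0.171×δ_A + 0.408×(-61.0) + 0.421×(-20.4)
0.171·δ_A = -43.6 − (-33.476) = -10.124
δ_A = -10.124 / 0.171 = -59.20 per mil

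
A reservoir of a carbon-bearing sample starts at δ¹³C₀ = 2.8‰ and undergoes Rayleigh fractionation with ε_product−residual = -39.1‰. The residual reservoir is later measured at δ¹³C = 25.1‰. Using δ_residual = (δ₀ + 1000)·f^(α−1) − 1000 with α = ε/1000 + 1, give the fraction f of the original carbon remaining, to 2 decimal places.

α − 1 = ε/1000 = -0.0391
(δ_res + 1000)/(δ₀ + 1000) = (25.1 + 1000)/(2.8 + 1000) = 1025.1/1002.8 = 1.022238
f = 1.022238^(1/-0.0391) = exp(ln(1.022238)/-0.0391) = exp(0.02199/-0.0391)
f = exp(-0.5625) = 0.5698

0.57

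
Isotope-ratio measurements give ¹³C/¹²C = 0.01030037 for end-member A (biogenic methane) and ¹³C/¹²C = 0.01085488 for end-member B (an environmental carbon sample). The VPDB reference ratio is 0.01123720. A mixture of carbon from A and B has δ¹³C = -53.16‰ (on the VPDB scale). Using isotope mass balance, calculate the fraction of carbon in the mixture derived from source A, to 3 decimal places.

0.388

δ_A = (0.01030037/0.01123720 − 1)×1000 = (0.916631 − 1)×1000 = -83.369‰
δ_B = (0.01085488/0.01123720 − 1)×1000 = (0.965977 − 1)×1000 = -34.023‰
f_A = (δ_mix − δ_B)/(δ_A − δ_B) = (-53.16 − (-34.023))/(-83.369 − (-34.023))
f_A = -19.137 / -49.346 = 0.3878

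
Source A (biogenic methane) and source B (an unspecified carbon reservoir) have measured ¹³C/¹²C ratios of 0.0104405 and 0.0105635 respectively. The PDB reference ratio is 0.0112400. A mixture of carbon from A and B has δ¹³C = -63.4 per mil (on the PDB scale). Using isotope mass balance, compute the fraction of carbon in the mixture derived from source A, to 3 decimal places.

δ_A = (0.0104405/0.0112400 − 1)×1000 = (0.928870 − 1)×1000 = -71.130 per mil
δ_B = (0.0105635/0.0112400 − 1)×1000 = (0.939813 − 1)×1000 = -60.187 per mil
f_A = (δ_mix − δ_B)/(δ_A − δ_B) = (-63.4 − (-60.187))/(-71.130 − (-60.187))
f_A = -3.213 / -10.943 = 0.2936

0.294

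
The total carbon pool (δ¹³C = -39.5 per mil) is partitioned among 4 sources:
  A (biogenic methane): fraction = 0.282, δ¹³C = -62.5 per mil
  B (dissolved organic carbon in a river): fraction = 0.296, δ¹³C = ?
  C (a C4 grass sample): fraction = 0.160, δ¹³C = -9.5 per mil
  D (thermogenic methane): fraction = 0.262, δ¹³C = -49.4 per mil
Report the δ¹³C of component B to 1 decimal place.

Isotope mass balance: δ_bulk = Σ fᵢ·δᵢ.
-39.5 = 0.282×(-62.5) + 0.296×δ_B + 0.160×(-9.5) + 0.262×(-49.4)
0.296·δ_B = -39.5 − (-32.088) = -7.412
δ_B = -7.412 / 0.296 = -25.04 per mil

-25.0 per mil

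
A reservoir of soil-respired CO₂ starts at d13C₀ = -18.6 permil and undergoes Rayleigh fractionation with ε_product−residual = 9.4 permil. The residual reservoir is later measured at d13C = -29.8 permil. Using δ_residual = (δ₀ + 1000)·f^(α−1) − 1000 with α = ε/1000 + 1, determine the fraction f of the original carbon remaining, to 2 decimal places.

α − 1 = ε/1000 = 0.0094
(δ_res + 1000)/(δ₀ + 1000) = (-29.8 + 1000)/(-18.6 + 1000) = 970.2/981.4 = 0.988588
f = 0.988588^(1/0.0094) = exp(ln(0.988588)/0.0094) = exp(-0.01148/0.0094)
f = exp(-1.2211) = 0.2949

0.29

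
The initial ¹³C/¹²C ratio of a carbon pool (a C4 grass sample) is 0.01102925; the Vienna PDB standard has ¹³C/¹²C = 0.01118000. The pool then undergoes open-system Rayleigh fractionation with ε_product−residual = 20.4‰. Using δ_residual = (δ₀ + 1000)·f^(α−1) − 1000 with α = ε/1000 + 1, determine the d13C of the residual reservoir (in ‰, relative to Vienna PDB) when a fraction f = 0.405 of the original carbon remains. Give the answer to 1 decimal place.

δ₀ = (0.01102925/0.01118000 − 1)×1000 = (0.986516 − 1)×1000 = -13.484‰
α − 1 = ε/1000 = 0.0204
f^(α−1) = 0.405^(0.0204) = 0.981730
δ_res = (-13.484 + 1000) × 0.981730 − 1000 = 968.492 − 1000 = -31.51‰

-31.5‰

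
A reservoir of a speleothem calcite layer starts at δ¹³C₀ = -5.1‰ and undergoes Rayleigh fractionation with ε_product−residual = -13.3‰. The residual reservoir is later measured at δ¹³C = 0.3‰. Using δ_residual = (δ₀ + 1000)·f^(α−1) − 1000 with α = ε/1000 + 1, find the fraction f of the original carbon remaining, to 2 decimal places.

0.67

α − 1 = ε/1000 = -0.0133
(δ_res + 1000)/(δ₀ + 1000) = (0.3 + 1000)/(-5.1 + 1000) = 1000.3/994.9 = 1.005428
f = 1.005428^(1/-0.0133) = exp(ln(1.005428)/-0.0133) = exp(0.00541/-0.0133)
f = exp(-0.4070) = 0.6656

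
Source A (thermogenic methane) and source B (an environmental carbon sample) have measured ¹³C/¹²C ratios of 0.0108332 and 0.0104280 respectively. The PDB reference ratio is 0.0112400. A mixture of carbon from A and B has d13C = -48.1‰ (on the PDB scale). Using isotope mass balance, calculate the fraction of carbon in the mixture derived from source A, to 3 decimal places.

0.670

δ_A = (0.0108332/0.0112400 − 1)×1000 = (0.963808 − 1)×1000 = -36.192‰
δ_B = (0.0104280/0.0112400 − 1)×1000 = (0.927758 − 1)×1000 = -72.242‰
f_A = (δ_mix − δ_B)/(δ_A − δ_B) = (-48.1 − (-72.242))/(-36.192 − (-72.242))
f_A = 24.142 / 36.050 = 0.6697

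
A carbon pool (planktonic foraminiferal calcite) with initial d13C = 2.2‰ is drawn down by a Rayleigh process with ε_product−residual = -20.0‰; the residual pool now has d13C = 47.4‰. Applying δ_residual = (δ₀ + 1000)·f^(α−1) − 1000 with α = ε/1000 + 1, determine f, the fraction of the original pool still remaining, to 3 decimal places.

0.110

α − 1 = ε/1000 = -0.0200
(δ_res + 1000)/(δ₀ + 1000) = (47.4 + 1000)/(2.2 + 1000) = 1047.4/1002.2 = 1.045101
f = 1.045101^(1/-0.0200) = exp(ln(1.045101)/-0.0200) = exp(0.04411/-0.0200)
f = exp(-2.2057) = 0.1102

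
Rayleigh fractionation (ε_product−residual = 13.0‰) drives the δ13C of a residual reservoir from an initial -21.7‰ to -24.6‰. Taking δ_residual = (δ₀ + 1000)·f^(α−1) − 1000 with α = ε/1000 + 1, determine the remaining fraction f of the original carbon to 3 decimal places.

α − 1 = ε/1000 = 0.0130
(δ_res + 1000)/(δ₀ + 1000) = (-24.6 + 1000)/(-21.7 + 1000) = 975.4/978.3 = 0.997036
f = 0.997036^(1/0.0130) = exp(ln(0.997036)/0.0130) = exp(-0.00297/0.0130)
f = exp(-0.2284) = 0.7958

0.796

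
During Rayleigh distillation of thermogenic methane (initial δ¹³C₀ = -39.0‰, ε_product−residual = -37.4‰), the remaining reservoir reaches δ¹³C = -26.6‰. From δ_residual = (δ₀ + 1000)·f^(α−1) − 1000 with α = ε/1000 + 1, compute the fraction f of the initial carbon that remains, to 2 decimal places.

α − 1 = ε/1000 = -0.0374
(δ_res + 1000)/(δ₀ + 1000) = (-26.6 + 1000)/(-39.0 + 1000) = 973.4/961.0 = 1.012903
f = 1.012903^(1/-0.0374) = exp(ln(1.012903)/-0.0374) = exp(0.01282/-0.0374)
f = exp(-0.3428) = 0.7098

0.71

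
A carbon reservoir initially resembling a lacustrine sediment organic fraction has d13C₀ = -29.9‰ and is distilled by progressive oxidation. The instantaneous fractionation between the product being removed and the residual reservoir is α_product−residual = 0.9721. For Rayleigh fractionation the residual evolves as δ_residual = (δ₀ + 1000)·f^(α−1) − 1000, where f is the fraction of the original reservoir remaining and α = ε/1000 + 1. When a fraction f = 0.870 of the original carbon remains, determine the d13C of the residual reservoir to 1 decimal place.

-26.1‰

Rayleigh residual: δ_res = (δ₀ + 1000)·f^(α−1) − 1000
α − 1 = -0.02790
f^(α−1) = 0.870^(-0.02790) = 1.003893
δ_res = (-29.9 + 1000) × 1.003893 − 1000 = 973.877 − 1000 = -26.12‰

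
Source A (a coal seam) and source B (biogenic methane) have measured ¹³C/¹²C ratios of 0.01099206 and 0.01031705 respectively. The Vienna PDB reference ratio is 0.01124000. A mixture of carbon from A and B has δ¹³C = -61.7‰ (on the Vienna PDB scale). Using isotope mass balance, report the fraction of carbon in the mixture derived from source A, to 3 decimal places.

0.340

δ_A = (0.01099206/0.01124000 − 1)×1000 = (0.977941 − 1)×1000 = -22.059‰
δ_B = (0.01031705/0.01124000 − 1)×1000 = (0.917887 − 1)×1000 = -82.113‰
f_A = (δ_mix − δ_B)/(δ_A − δ_B) = (-61.7 − (-82.113))/(-22.059 − (-82.113))
f_A = 20.413 / 60.054 = 0.3399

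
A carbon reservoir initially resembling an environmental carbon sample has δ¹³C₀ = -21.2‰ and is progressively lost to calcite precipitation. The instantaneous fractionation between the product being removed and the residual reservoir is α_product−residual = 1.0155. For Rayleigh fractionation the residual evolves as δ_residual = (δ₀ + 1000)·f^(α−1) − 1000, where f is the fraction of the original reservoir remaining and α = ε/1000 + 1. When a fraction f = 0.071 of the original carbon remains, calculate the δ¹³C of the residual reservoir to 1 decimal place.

-60.5‰

Rayleigh residual: δ_res = (δ₀ + 1000)·f^(α−1) − 1000
α − 1 = 0.01550
f^(α−1) = 0.071^(0.01550) = 0.959830
δ_res = (-21.2 + 1000) × 0.959830 − 1000 = 939.482 − 1000 = -60.52‰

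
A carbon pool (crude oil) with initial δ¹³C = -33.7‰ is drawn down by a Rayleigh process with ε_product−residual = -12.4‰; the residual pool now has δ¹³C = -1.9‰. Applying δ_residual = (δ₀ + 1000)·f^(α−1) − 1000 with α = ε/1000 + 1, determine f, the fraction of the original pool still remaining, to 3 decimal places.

α − 1 = ε/1000 = -0.0124
(δ_res + 1000)/(δ₀ + 1000) = (-1.9 + 1000)/(-33.7 + 1000) = 998.1/966.3 = 1.032909
f = 1.032909^(1/-0.0124) = exp(ln(1.032909)/-0.0124) = exp(0.03238/-0.0124)
f = exp(-2.6112) = 0.0734

0.073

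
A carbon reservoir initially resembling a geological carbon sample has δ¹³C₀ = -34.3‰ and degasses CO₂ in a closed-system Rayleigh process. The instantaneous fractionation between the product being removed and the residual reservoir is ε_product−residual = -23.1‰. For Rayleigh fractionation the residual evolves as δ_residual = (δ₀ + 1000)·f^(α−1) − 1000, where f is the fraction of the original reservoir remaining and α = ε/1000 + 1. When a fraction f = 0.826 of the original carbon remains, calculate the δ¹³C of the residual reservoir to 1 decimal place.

-30.0‰

Rayleigh residual: δ_res = (δ₀ + 1000)·f^(α−1) − 1000
α = ε/1000 + 1 = 0.97690, so α − 1 = -0.02310
f^(α−1) = 0.826^(-0.02310) = 1.004426
δ_res = (-34.3 + 1000) × 1.004426 − 1000 = 969.974 − 1000 = -30.03‰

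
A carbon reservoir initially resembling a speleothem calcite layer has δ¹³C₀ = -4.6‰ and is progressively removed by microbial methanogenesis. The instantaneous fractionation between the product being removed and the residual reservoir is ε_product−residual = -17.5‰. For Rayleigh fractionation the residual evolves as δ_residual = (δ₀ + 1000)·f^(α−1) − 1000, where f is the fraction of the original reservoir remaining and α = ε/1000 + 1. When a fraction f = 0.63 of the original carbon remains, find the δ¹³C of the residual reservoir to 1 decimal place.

Rayleigh residual: δ_res = (δ₀ + 1000)·f^(α−1) − 1000
α = ε/1000 + 1 = 0.98250, so α − 1 = -0.01750
f^(α−1) = 0.63^(-0.01750) = 1.008118
δ_res = (-4.6 + 1000) × 1.008118 − 1000 = 1003.481 − 1000 = 3.48‰

3.5‰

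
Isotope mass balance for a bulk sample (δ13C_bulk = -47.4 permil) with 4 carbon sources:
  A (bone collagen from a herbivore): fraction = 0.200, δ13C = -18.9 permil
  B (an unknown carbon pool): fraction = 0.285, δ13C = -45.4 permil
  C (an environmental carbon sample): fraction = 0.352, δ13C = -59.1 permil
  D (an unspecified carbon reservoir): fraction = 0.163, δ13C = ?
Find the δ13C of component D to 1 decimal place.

-60.6 permil

Isotope mass balance: δ_bulk = Σ fᵢ·δᵢ.
-47.4 = 0.200×(-18.9) + 0.285×(-45.4) + 0.352×(-59.1) + 0.163×δ_D
0.163·δ_D = -47.4 − (-37.522) = -9.878
δ_D = -9.878 / 0.163 = -60.60 permil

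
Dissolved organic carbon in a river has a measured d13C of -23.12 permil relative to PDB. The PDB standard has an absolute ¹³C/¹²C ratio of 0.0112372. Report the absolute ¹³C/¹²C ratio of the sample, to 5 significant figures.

0.010977

R_sample = R_standard × (d13C/1000 + 1)
R_sample = 0.0112372 × (-23.12/1000 + 1) = 0.0112372 × 0.976880
R_sample = 0.0109774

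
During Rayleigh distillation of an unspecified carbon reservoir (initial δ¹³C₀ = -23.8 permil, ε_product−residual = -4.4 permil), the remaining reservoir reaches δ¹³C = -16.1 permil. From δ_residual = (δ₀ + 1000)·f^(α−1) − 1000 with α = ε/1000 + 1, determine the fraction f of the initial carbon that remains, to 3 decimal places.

0.168

α − 1 = ε/1000 = -0.0044
(δ_res + 1000)/(δ₀ + 1000) = (-16.1 + 1000)/(-23.8 + 1000) = 983.9/976.2 = 1.007888
f = 1.007888^(1/-0.0044) = exp(ln(1.007888)/-0.0044) = exp(0.00786/-0.0044)
f = exp(-1.7856) = 0.1677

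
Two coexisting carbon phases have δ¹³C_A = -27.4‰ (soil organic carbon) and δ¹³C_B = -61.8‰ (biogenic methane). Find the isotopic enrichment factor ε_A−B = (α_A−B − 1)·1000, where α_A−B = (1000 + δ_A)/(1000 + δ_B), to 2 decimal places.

36.67‰

α_A−B = (1000 + -27.4) / (1000 + -61.8) = 972.6 / 938.2 = 1.036666
ε_A−B = (1.036666 − 1) × 1000 = 36.666‰
(The approximation ε ≈ δ_A − δ_B would give 34.4‰.)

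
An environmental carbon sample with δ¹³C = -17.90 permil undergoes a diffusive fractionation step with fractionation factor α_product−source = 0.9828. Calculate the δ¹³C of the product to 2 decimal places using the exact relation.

-34.79 permil

δ_product = (δ_source + 1000)·α − 1000
δ_product = (-17.90 + 1000) × 0.9828 − 1000
δ_product = 965.208 − 1000 = -34.792 permil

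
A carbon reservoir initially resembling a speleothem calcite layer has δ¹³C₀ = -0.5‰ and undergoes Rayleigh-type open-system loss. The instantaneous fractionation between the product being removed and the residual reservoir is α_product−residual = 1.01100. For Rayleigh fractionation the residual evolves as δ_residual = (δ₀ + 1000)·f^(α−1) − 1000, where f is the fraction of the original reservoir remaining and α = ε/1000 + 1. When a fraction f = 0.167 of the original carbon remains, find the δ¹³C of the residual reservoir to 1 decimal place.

Rayleigh residual: δ_res = (δ₀ + 1000)·f^(α−1) − 1000
α − 1 = 0.01100
f^(α−1) = 0.167^(0.01100) = 0.980505
δ_res = (-0.5 + 1000) × 0.980505 − 1000 = 980.015 − 1000 = -19.99‰

-20.0‰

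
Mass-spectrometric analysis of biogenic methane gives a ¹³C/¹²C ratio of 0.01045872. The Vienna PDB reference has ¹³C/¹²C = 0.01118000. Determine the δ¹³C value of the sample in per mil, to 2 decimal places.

δ¹³C = (R_sample / R_standard − 1) × 1000
R_sample / R_standard = 0.01045872 / 0.01118000 = 0.935485
δ¹³C = (0.935485 − 1) × 1000 = -64.515 per mil

-64.52 per mil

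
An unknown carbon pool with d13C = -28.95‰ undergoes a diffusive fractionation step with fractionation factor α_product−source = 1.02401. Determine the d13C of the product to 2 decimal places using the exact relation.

δ_product = (δ_source + 1000)·α − 1000
δ_product = (-28.95 + 1000) × 1.02401 − 1000
δ_product = 994.365 − 1000 = -5.635‰

-5.64‰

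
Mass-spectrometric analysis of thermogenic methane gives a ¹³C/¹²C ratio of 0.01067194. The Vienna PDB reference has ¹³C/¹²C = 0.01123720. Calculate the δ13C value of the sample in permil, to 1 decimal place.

δ13C = (R_sample / R_standard − 1) × 1000
R_sample / R_standard = 0.01067194 / 0.01123720 = 0.949697
δ13C = (0.949697 − 1) × 1000 = -50.30 permil

-50.3 permil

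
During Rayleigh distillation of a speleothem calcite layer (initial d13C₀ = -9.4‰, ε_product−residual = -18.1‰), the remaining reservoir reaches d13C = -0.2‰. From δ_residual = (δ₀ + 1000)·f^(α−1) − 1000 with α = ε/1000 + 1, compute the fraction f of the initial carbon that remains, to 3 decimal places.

0.600

α − 1 = ε/1000 = -0.0181
(δ_res + 1000)/(δ₀ + 1000) = (-0.2 + 1000)/(-9.4 + 1000) = 999.8/990.6 = 1.009287
f = 1.009287^(1/-0.0181) = exp(ln(1.009287)/-0.0181) = exp(0.00924/-0.0181)
f = exp(-0.5107) = 0.6000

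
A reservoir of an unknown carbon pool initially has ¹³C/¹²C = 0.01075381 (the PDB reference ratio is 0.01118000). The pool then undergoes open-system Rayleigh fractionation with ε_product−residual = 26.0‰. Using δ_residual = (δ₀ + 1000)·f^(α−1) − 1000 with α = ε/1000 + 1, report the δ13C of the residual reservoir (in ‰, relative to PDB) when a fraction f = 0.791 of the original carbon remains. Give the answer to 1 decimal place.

δ₀ = (0.01075381/0.01118000 − 1)×1000 = (0.961879 − 1)×1000 = -38.121‰
α − 1 = ε/1000 = 0.0260
f^(α−1) = 0.791^(0.0260) = 0.993923
δ_res = (-38.121 + 1000) × 0.993923 − 1000 = 956.034 − 1000 = -43.97‰

-44.0‰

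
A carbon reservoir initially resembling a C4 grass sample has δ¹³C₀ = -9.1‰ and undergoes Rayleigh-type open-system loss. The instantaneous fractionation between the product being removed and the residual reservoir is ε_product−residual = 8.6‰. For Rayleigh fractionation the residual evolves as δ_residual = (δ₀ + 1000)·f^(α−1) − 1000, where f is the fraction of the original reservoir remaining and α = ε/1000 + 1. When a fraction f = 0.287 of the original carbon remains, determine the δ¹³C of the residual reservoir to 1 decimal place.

Rayleigh residual: δ_res = (δ₀ + 1000)·f^(α−1) − 1000
α = ε/1000 + 1 = 1.00860, so α − 1 = 0.00860
f^(α−1) = 0.287^(0.00860) = 0.989322
δ_res = (-9.1 + 1000) × 0.989322 − 1000 = 980.319 − 1000 = -19.68‰

-19.7‰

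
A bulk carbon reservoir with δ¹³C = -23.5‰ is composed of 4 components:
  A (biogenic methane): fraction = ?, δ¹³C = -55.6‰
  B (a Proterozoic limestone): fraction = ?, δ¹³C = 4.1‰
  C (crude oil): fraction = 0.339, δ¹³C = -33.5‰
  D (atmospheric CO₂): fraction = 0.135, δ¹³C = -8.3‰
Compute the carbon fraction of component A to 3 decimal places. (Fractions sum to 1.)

Let f_A and f_B be the unknown fractions; fractions sum to 1 so f_A + f_B = 0.526.
Mass balance: Σ fᵢ·δᵢ = δ_bulk ⇒ f_A·(-55.6) + f_B·(4.1) = -23.5 − (-12.477) = -11.023
Substitute f_B = 0.526 − f_A:
f_A·(-55.6 − 4.1) = -11.023 − 0.526×(4.1) = -13.180
f_A = -13.180 / -59.7 = 0.2208

0.221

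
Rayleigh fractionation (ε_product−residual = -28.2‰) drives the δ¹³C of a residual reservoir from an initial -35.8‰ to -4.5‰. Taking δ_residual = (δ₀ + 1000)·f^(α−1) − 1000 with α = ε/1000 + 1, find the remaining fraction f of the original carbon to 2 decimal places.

0.32

α − 1 = ε/1000 = -0.0282
(δ_res + 1000)/(δ₀ + 1000) = (-4.5 + 1000)/(-35.8 + 1000) = 995.5/964.2 = 1.032462
f = 1.032462^(1/-0.0282) = exp(ln(1.032462)/-0.0282) = exp(0.03195/-0.0282)
f = exp(-1.1329) = 0.3221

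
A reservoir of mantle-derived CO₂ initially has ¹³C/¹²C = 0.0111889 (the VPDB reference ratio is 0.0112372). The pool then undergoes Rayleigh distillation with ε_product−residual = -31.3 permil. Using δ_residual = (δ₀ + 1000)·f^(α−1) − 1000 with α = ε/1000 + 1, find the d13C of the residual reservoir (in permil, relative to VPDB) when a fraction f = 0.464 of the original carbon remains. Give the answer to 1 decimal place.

19.9 permil

δ₀ = (0.0111889/0.0112372 − 1)×1000 = (0.995702 − 1)×1000 = -4.298 permil
α − 1 = ε/1000 = -0.0313
f^(α−1) = 0.464^(-0.0313) = 1.024326
δ_res = (-4.298 + 1000) × 1.024326 − 1000 = 1019.923 − 1000 = 19.92 permil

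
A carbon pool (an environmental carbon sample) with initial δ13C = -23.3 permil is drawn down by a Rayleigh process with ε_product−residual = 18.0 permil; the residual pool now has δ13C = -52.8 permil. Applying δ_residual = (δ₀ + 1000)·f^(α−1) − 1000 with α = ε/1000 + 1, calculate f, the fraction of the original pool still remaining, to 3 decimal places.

0.182

α − 1 = ε/1000 = 0.0180
(δ_res + 1000)/(δ₀ + 1000) = (-52.8 + 1000)/(-23.3 + 1000) = 947.2/976.7 = 0.969796
f = 0.969796^(1/0.0180) = exp(ln(0.969796)/0.0180) = exp(-0.03067/0.0180)
f = exp(-1.7038) = 0.1820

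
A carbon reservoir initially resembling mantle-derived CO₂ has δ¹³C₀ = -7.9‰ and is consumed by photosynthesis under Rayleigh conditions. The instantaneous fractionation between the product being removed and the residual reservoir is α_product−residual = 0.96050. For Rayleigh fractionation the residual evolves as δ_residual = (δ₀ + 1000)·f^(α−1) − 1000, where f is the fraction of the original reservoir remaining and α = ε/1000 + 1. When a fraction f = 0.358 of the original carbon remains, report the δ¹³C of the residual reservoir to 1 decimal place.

Rayleigh residual: δ_res = (δ₀ + 1000)·f^(α−1) − 1000
α − 1 = -0.03950
f^(α−1) = 0.358^(-0.03950) = 1.041410
δ_res = (-7.9 + 1000) × 1.041410 − 1000 = 1033.183 − 1000 = 33.18‰

33.2‰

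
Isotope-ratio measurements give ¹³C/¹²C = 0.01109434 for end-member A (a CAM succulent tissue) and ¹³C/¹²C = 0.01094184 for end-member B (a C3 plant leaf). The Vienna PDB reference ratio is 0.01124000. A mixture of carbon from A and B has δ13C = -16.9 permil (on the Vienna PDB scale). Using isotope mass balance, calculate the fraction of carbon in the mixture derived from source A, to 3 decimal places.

δ_A = (0.01109434/0.01124000 − 1)×1000 = (0.987041 − 1)×1000 = -12.959 permil
δ_B = (0.01094184/0.01124000 − 1)×1000 = (0.973473 − 1)×1000 = -26.527 permil
f_A = (δ_mix − δ_B)/(δ_A − δ_B) = (-16.9 − (-26.527))/(-12.959 − (-26.527))
f_A = 9.627 / 13.568 = 0.7095

0.710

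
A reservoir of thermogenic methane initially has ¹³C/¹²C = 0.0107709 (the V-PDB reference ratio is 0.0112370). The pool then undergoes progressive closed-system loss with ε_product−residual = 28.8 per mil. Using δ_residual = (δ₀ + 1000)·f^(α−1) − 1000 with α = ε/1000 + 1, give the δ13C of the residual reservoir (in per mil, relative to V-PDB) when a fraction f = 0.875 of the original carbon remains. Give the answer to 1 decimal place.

-45.2 per mil

δ₀ = (0.0107709/0.0112370 − 1)×1000 = (0.958521 − 1)×1000 = -41.479 per mil
α − 1 = ε/1000 = 0.0288
f^(α−1) = 0.875^(0.0288) = 0.996162
δ_res = (-41.479 + 1000) × 0.996162 − 1000 = 954.842 − 1000 = -45.16 per mil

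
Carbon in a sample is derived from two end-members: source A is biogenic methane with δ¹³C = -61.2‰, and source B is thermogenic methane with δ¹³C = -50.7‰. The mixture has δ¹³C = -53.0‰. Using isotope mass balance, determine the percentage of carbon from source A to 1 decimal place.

21.9%

δ_mix = f_A·δ_A + (1 − f_A)·δ_B  ⇒  f_A = (δ_mix − δ_B)/(δ_A − δ_B)
f_A = (-53.0 − (-50.7)) / (-61.2 − (-50.7))
f_A = -2.3 / -10.5 = 0.2190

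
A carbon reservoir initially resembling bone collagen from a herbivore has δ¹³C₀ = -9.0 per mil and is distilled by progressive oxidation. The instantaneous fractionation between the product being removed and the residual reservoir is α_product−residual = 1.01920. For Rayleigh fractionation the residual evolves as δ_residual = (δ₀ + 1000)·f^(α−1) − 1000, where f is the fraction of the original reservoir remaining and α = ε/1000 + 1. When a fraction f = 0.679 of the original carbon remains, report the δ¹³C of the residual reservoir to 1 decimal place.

Rayleigh residual: δ_res = (δ₀ + 1000)·f^(α−1) − 1000
α − 1 = 0.01920
f^(α−1) = 0.679^(0.01920) = 0.992595
δ_res = (-9.0 + 1000) × 0.992595 − 1000 = 983.661 − 1000 = -16.34 per mil

-16.3 per mil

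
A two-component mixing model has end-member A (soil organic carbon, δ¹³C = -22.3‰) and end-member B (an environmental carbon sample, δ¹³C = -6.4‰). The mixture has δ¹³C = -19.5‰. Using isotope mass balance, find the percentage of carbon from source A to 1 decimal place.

δ_mix = f_A·δ_A + (1 − f_A)·δ_B  ⇒  f_A = (δ_mix − δ_B)/(δ_A − δ_B)
f_A = (-19.5 − (-6.4)) / (-22.3 − (-6.4))
f_A = -13.1 / -15.9 = 0.8239

82.4%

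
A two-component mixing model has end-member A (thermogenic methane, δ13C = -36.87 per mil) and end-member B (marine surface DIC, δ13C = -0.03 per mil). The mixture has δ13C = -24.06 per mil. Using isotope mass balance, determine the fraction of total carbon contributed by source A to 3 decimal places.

δ_mix = f_A·δ_A + (1 − f_A)·δ_B  ⇒  f_A = (δ_mix − δ_B)/(δ_A − δ_B)
f_A = (-24.06 − (-0.03)) / (-36.87 − (-0.03))
f_A = -24.03 / -36.84 = 0.6523

0.652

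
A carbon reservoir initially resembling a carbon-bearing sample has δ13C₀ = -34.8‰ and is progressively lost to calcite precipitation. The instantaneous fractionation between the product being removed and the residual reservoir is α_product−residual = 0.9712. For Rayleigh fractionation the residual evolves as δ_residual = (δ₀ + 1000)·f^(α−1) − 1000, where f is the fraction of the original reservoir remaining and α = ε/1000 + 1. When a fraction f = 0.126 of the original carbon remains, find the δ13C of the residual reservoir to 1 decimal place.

Rayleigh residual: δ_res = (δ₀ + 1000)·f^(α−1) − 1000
α − 1 = -0.02880
f^(α−1) = 0.126^(-0.02880) = 1.061474
δ_res = (-34.8 + 1000) × 1.061474 − 1000 = 1024.535 − 1000 = 24.53‰

24.5‰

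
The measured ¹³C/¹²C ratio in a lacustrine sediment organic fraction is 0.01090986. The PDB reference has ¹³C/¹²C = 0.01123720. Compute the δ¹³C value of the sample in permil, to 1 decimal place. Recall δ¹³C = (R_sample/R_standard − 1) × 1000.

-29.1 permil

δ¹³C = (R_sample / R_standard − 1) × 1000
R_sample / R_standard = 0.01090986 / 0.01123720 = 0.970870
δ¹³C = (0.970870 − 1) × 1000 = -29.13 permil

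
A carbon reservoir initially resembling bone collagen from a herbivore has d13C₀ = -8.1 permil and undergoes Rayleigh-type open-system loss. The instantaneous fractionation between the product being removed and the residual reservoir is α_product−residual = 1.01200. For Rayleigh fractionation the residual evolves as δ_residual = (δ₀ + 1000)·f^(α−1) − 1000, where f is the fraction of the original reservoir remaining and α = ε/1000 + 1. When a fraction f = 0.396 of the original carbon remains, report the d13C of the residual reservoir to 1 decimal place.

-19.1 permil

Rayleigh residual: δ_res = (δ₀ + 1000)·f^(α−1) − 1000
α − 1 = 0.01200
f^(α−1) = 0.396^(0.01200) = 0.988945
δ_res = (-8.1 + 1000) × 0.988945 − 1000 = 980.935 − 1000 = -19.06 permil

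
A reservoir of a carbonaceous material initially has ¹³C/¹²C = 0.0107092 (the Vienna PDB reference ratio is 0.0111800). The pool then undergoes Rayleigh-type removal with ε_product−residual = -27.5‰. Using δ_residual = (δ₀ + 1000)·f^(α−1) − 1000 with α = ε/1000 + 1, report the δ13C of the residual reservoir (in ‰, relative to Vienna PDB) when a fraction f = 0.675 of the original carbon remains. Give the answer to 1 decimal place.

-31.7‰

δ₀ = (0.0107092/0.0111800 − 1)×1000 = (0.957889 − 1)×1000 = -42.111‰
α − 1 = ε/1000 = -0.0275
f^(α−1) = 0.675^(-0.0275) = 1.010867
δ_res = (-42.111 + 1000) × 1.010867 − 1000 = 968.299 − 1000 = -31.70‰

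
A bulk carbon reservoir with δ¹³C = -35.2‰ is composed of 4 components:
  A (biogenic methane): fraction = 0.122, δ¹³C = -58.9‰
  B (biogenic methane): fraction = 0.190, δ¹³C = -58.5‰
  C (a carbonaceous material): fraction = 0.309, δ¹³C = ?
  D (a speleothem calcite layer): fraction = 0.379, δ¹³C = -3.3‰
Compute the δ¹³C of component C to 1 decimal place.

Isotope mass balance: δ_bulk = Σ fᵢ·δᵢ.
-35.2 = 0.122×(-58.9) + 0.190×(-58.5) + 0.309×δ_C + 0.379×(-3.3)
0.309·δ_C = -35.2 − (-19.552) = -15.649
δ_C = -15.649 / 0.309 = -50.64‰

-50.6‰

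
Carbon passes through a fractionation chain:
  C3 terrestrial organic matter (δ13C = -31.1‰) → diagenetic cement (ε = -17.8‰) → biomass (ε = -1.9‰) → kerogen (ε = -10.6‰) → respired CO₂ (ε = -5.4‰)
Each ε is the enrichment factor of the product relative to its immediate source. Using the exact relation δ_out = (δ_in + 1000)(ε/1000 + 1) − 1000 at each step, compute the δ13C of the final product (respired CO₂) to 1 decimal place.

step 1: δ = (-31.10 + 1000)·(-17.8/1000 + 1) − 1000 = -48.35‰
step 2: δ = (-48.35 + 1000)·(-1.9/1000 + 1) − 1000 = -50.15‰
step 3: δ = (-50.15 + 1000)·(-10.6/1000 + 1) − 1000 = -60.22‰
step 4: δ = (-60.22 + 1000)·(-5.4/1000 + 1) − 1000 = -65.30‰

-65.3‰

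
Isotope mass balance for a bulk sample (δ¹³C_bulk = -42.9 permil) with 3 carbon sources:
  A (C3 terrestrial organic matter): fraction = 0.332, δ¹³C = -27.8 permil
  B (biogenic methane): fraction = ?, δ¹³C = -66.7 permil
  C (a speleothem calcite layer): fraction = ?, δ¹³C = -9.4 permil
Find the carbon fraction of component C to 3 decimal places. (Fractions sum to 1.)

0.190

Let f_C and f_B be the unknown fractions; fractions sum to 1 so f_C + f_B = 0.668.
Mass balance: Σ fᵢ·δᵢ = δ_bulk ⇒ f_C·(-9.4) + f_B·(-66.7) = -42.9 − (-9.230) = -33.670
Substitute f_B = 0.668 − f_C:
f_C·(-9.4 − -66.7) = -33.670 − 0.668×(-66.7) = 10.885
f_C = 10.885 / 57.3 = 0.1900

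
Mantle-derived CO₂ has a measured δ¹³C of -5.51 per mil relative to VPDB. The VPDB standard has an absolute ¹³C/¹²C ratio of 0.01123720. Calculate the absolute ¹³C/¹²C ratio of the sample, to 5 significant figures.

0.011175

R_sample = R_standard × (δ¹³C/1000 + 1)
R_sample = 0.01123720 × (-5.51/1000 + 1) = 0.01123720 × 0.994490
R_sample = 0.0111753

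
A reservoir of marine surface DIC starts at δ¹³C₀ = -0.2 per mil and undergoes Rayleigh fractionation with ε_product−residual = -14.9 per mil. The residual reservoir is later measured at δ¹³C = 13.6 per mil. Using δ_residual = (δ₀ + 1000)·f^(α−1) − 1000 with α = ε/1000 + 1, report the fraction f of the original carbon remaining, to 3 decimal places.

0.399

α − 1 = ε/1000 = -0.0149
(δ_res + 1000)/(δ₀ + 1000) = (13.6 + 1000)/(-0.2 + 1000) = 1013.6/999.8 = 1.013803
f = 1.013803^(1/-0.0149) = exp(ln(1.013803)/-0.0149) = exp(0.01371/-0.0149)
f = exp(-0.9200) = 0.3985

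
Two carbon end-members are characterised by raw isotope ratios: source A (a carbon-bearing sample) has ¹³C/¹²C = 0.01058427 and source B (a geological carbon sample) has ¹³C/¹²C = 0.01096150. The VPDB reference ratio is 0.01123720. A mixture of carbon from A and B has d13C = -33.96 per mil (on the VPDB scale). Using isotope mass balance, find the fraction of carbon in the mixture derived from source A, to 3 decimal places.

δ_A = (0.01058427/0.01123720 − 1)×1000 = (0.941896 − 1)×1000 = -58.104 per mil
δ_B = (0.01096150/0.01123720 − 1)×1000 = (0.975465 − 1)×1000 = -24.535 per mil
f_A = (δ_mix − δ_B)/(δ_A − δ_B) = (-33.96 − (-24.535))/(-58.104 − (-24.535))
f_A = -9.425 / -33.570 = 0.2808

0.281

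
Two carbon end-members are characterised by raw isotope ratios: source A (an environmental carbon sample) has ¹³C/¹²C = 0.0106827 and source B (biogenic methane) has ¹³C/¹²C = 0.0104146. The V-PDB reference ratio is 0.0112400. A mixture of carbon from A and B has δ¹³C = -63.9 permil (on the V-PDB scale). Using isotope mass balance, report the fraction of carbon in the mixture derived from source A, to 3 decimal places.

0.400

δ_A = (0.0106827/0.0112400 − 1)×1000 = (0.950418 − 1)×1000 = -49.582 permil
δ_B = (0.0104146/0.0112400 − 1)×1000 = (0.926566 − 1)×1000 = -73.434 permil
f_A = (δ_mix − δ_B)/(δ_A − δ_B) = (-63.9 − (-73.434))/(-49.582 − (-73.434))
f_A = 9.534 / 23.852 = 0.3997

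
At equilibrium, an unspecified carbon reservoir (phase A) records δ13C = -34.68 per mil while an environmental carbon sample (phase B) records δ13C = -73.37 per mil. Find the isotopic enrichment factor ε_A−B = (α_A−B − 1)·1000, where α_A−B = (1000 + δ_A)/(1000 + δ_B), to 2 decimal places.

41.75 per mil

α_A−B = (1000 + -34.68) / (1000 + -73.37) = 965.32 / 926.63 = 1.041753
ε_A−B = (1.041753 − 1) × 1000 = 41.753 per mil
(The approximation ε ≈ δ_A − δ_B would give 38.69 per mil.)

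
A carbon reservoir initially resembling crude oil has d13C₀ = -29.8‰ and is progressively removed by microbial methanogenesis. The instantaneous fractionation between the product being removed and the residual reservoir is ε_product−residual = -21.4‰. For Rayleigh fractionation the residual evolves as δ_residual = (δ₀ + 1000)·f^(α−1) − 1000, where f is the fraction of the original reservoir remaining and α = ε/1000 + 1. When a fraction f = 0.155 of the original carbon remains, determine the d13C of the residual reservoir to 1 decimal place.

9.7‰

Rayleigh residual: δ_res = (δ₀ + 1000)·f^(α−1) − 1000
α = ε/1000 + 1 = 0.97860, so α − 1 = -0.02140
f^(α−1) = 0.155^(-0.02140) = 1.040703
δ_res = (-29.8 + 1000) × 1.040703 − 1000 = 1009.690 − 1000 = 9.69‰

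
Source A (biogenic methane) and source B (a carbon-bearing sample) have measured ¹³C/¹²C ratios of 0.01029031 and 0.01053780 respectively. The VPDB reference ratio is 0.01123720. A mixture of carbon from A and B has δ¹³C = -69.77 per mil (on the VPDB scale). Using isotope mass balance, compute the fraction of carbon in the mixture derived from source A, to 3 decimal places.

δ_A = (0.01029031/0.01123720 − 1)×1000 = (0.915736 − 1)×1000 = -84.264 per mil
δ_B = (0.01053780/0.01123720 − 1)×1000 = (0.937760 − 1)×1000 = -62.240 per mil
f_A = (δ_mix − δ_B)/(δ_A − δ_B) = (-69.77 − (-62.240))/(-84.264 − (-62.240))
f_A = -7.530 / -22.024 = 0.3419

0.342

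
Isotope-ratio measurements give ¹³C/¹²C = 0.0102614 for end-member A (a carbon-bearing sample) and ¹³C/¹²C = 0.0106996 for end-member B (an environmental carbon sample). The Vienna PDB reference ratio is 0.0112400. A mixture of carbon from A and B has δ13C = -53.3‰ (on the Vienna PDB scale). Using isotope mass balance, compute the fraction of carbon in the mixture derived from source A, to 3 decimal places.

0.134

δ_A = (0.0102614/0.0112400 − 1)×1000 = (0.912936 − 1)×1000 = -87.064‰
δ_B = (0.0106996/0.0112400 − 1)×1000 = (0.951922 − 1)×1000 = -48.078‰
f_A = (δ_mix − δ_B)/(δ_A − δ_B) = (-53.3 − (-48.078))/(-87.064 − (-48.078))
f_A = -5.222 / -38.986 = 0.1339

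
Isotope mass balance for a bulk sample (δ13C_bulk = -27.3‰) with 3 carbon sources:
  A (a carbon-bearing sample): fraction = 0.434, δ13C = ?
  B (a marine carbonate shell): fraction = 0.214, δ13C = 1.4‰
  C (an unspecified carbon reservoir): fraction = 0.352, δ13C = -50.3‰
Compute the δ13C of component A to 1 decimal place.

-22.8‰

Isotope mass balance: δ_bulk = Σ fᵢ·δᵢ.
-27.3 = 0.434×δ_A + 0.214×(1.4) + 0.352×(-50.3)
0.434·δ_A = -27.3 − (-17.406) = -9.894
δ_A = -9.894 / 0.434 = -22.80‰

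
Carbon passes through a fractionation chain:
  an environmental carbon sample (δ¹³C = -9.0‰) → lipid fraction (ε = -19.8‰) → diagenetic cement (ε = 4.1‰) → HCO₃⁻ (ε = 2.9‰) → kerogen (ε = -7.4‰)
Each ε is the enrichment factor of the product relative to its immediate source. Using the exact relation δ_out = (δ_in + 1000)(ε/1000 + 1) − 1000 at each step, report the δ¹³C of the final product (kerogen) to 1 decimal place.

-29.0‰

step 1: δ = (-9.00 + 1000)·(-19.8/1000 + 1) − 1000 = -28.62‰
step 2: δ = (-28.62 + 1000)·(4.1/1000 + 1) − 1000 = -24.64‰
step 3: δ = (-24.64 + 1000)·(2.9/1000 + 1) − 1000 = -21.81‰
step 4: δ = (-21.81 + 1000)·(-7.4/1000 + 1) − 1000 = -29.05‰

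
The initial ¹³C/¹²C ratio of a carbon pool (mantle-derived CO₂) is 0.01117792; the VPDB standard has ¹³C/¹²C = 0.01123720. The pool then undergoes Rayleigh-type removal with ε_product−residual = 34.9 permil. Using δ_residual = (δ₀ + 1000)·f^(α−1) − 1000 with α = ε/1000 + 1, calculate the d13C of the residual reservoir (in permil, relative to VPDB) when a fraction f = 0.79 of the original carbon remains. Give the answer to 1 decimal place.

-13.4 permil

δ₀ = (0.01117792/0.01123720 − 1)×1000 = (0.994725 − 1)×1000 = -5.275 permil
α − 1 = ε/1000 = 0.0349
f^(α−1) = 0.79^(0.0349) = 0.991807
δ_res = (-5.275 + 1000) × 0.991807 − 1000 = 986.575 − 1000 = -13.43 permil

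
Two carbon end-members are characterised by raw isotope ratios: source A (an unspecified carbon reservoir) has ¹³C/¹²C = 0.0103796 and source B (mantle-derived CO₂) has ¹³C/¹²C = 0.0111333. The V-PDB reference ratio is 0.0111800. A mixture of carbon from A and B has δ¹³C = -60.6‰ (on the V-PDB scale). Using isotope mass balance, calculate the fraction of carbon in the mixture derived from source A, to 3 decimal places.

0.837

δ_A = (0.0103796/0.0111800 − 1)×1000 = (0.928408 − 1)×1000 = -71.592‰
δ_B = (0.0111333/0.0111800 − 1)×1000 = (0.995823 − 1)×1000 = -4.177‰
f_A = (δ_mix − δ_B)/(δ_A − δ_B) = (-60.6 − (-4.177))/(-71.592 − (-4.177))
f_A = -56.423 / -67.415 = 0.8369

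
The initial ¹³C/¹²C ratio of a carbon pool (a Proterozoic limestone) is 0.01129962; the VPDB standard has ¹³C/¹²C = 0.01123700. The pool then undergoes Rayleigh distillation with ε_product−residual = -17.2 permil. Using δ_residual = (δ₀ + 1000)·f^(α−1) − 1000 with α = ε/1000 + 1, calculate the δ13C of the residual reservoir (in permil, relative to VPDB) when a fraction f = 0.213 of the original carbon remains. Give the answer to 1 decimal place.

32.7 permil

δ₀ = (0.01129962/0.01123700 − 1)×1000 = (1.005573 − 1)×1000 = 5.573 permil
α − 1 = ε/1000 = -0.0172
f^(α−1) = 0.213^(-0.0172) = 1.026956
δ_res = (5.573 + 1000) × 1.026956 − 1000 = 1032.679 − 1000 = 32.68 permil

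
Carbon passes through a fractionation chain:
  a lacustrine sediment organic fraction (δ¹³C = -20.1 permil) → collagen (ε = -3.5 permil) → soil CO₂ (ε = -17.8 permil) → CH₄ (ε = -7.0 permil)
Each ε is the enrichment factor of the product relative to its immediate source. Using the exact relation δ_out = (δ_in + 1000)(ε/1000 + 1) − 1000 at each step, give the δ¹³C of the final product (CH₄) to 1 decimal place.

-47.6 permil

step 1: δ = (-20.10 + 1000)·(-3.5/1000 + 1) − 1000 = -23.53 permil
step 2: δ = (-23.53 + 1000)·(-17.8/1000 + 1) − 1000 = -40.91 permil
step 3: δ = (-40.91 + 1000)·(-7.0/1000 + 1) − 1000 = -47.62 permil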